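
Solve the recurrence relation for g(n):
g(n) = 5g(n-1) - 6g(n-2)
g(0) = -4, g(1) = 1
Characteristic equation: x² - 5x + 6 = 0, which factors as (x - (2))(x - (3)) = 0.
Roots r₁ = 2, r₂ = 3 (distinct).
General solution: g(n) = A·(2)^n + B·(3)^n.
From g(0) = -4: A + B = -4.
From g(1) = 1: 2A + 3B = 1.
Solving: A = -13, B = 9.
So g(n) = - 13 \cdot 2^{n} + 9 \cdot 3^{n}.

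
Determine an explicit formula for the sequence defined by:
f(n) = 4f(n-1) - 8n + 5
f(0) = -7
First-order linear with linear forcing.
Homogeneous solution: f_h(n) = A·(4)^n.
Try particular f_p(n) = pn + q. Substituting:
  pn + q = 4(p(n-1) + q) - 8n + 5.
Matching the n-coefficient: p = 4p - 8 ⇒ p = \frac{8}{3}.
Matching constants: q = -4p + 4q + 5 ⇒ q = \frac{17}{9}.
General: f(n) = A·(4)^n + \frac{8 n}{3} + \frac{17}{9}.
Apply f(0) = -7: A + \frac{17}{9} = -7 ⇒ A = - \frac{80}{9}.
So f(n) = - \frac{80 \cdot 4^{n}}{9} + \frac{8 n}{3} + \frac{17}{9}.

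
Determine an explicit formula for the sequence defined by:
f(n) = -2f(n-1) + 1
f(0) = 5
First-order linear non-homogeneous.
Homogeneous solution: f_h(n) = A·(-2)^n.
Try constant particular solution f_p = K: K = -2K + 1 ⇒ K = \frac{1}{3}.
General: f(n) = A·(-2)^n + \frac{1}{3}.
Apply f(0) = 5: A + \frac{1}{3} = 5 ⇒ A = \frac{14}{3}.
So f(n) = \frac{14 \left(-2\right)^{n}}{3} + \frac{1}{3}.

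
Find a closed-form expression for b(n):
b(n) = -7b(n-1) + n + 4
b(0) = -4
First-order linear with linear forcing.
Homogeneous solution: b_h(n) = A·(-7)^n.
Try particular b_p(n) = pn + q. Substituting:
  pn + q = -7(p(n-1) + q) + n + 4.
Matching the n-coefficient: p = -7p + 1 ⇒ p = \frac{1}{8}.
Matching constants: q = 7p - 7q + 4 ⇒ q = \frac{39}{64}.
General: b(n) = A·(-7)^n + \frac{n}{8} + \frac{39}{64}.
Apply b(0) = -4: A + \frac{39}{64} = -4 ⇒ A = - \frac{295}{64}.
So b(n) = - \frac{295 \left(-7\right)^{n}}{64} + \frac{n}{8} + \frac{39}{64}.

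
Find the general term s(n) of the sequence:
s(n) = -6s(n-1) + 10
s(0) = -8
First-order linear non-homogeneous.
Homogeneous solution: s_h(n) = A·(-6)^n.
Try constant particular solution s_p = K: K = -6K + 10 ⇒ K = \frac{10}{7}.
General: s(n) = A·(-6)^n + \frac{10}{7}.
Apply s(0) = -8: A + \frac{10}{7} = -8 ⇒ A = - \frac{66}{7}.
So s(n) = \frac{10}{7} - \frac{66 \left(-6\right)^{n}}{7}.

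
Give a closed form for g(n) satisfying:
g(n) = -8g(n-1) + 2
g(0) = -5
First-order linear non-homogeneous.
Homogeneous solution: g_h(n) = A·(-8)^n.
Try constant particular solution g_p = K: K = -8K + 2 ⇒ K = \frac{2}{9}.
General: g(n) = A·(-8)^n + \frac{2}{9}.
Apply g(0) = -5: A + \frac{2}{9} = -5 ⇒ A = - \frac{47}{9}.
So g(n) = \frac{2}{9} - \frac{47 \left(-8\right)^{n}}{9}.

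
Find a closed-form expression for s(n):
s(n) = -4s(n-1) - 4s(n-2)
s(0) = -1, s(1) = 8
Characteristic equation: x² + 4x + 4 = 0, which is (x - (-2))².
Repeated root r = -2.
General solution: s(n) = (A + Bn)·(-2)^n.
From s(0) = -1: A = -1.
From s(1) = 8: (A + B)·(-2) = 8 ⇒ B = -3.
So s(n) = \left(- 3 n - 1\right) \cdot (-2)^n.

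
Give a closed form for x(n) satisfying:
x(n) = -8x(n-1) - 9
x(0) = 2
First-order linear non-homogeneous.
Homogeneous solution: x_h(n) = A·(-8)^n.
Try constant particular solution x_p = K: K = -8K - 9 ⇒ K = -1.
General: x(n) = A·(-8)^n - 1.
Apply x(0) = 2: A - 1 = 2 ⇒ A = 3.
So x(n) = 3 \left(-8\right)^{n} - 1.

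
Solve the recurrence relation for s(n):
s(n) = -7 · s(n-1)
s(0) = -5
Pure geometric recurrence with ratio -7.
By induction s(n) = s(0) · (-7)^n = - 5 \left(-7\right)^{n}.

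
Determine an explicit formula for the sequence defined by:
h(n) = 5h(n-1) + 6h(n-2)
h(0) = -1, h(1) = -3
Characteristic equation: x² - 5x - 6 = 0, which factors as (x - (6))(x - (-1)) = 0.
Roots r₁ = 6, r₂ = -1 (distinct).
General solution: h(n) = A·(6)^n + B·(-1)^n.
From h(0) = -1: A + B = -1.
From h(1) = -3: 6A - B = -3.
Solving: A = - \frac{4}{7}, B = - \frac{3}{7}.
So h(n) = - \frac{3 \left(-1\right)^{n}}{7} - \frac{4 \cdot 6^{n}}{7}.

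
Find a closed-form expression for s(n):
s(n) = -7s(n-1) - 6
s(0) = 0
First-order linear non-homogeneous.
Homogeneous solution: s_h(n) = A·(-7)^n.
Try constant particular solution s_p = K: K = -7K - 6 ⇒ K = - \frac{3}{4}.
General: s(n) = A·(-7)^n - \frac{3}{4}.
Apply s(0) = 0: A - \frac{3}{4} = 0 ⇒ A = \frac{3}{4}.
So s(n) = \frac{3 \left(-7\right)^{n}}{4} - \frac{3}{4}.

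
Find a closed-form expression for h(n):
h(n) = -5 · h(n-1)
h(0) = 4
Pure geometric recurrence with ratio -5.
By induction h(n) = h(0) · (-5)^n = 4 \left(-5\right)^{n}.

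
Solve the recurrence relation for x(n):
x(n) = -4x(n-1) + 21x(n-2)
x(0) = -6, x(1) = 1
Characteristic equation: x² + 4x - 21 = 0, which factors as (x - (3))(x - (-7)) = 0.
Roots r₁ = 3, r₂ = -7 (distinct).
General solution: x(n) = A·(3)^n + B·(-7)^n.
From x(0) = -6: A + B = -6.
From x(1) = 1: 3A - 7B = 1.
Solving: A = - \frac{41}{10}, B = - \frac{19}{10}.
So x(n) = - \frac{19 \left(-7\right)^{n}}{10} - \frac{41 \cdot 3^{n}}{10}.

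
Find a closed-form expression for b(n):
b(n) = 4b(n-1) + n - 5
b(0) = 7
First-order linear with linear forcing.
Homogeneous solution: b_h(n) = A·(4)^n.
Try particular b_p(n) = pn + q. Substituting:
  pn + q = 4(p(n-1) + q) + n - 5.
Matching the n-coefficient: p = 4p + 1 ⇒ p = - \frac{1}{3}.
Matching constants: q = -4p + 4q - 5 ⇒ q = \frac{11}{9}.
General: b(n) = A·(4)^n - \frac{n}{3} + \frac{11}{9}.
Apply b(0) = 7: A + \frac{11}{9} = 7 ⇒ A = \frac{52}{9}.
So b(n) = \frac{52 \cdot 4^{n}}{9} - \frac{n}{3} + \frac{11}{9}.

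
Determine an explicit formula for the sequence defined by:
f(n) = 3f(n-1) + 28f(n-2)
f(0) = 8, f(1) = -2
Characteristic equation: x² - 3x - 28 = 0, which factors as (x - (-4))(x - (7)) = 0.
Roots r₁ = -4, r₂ = 7 (distinct).
General solution: f(n) = A·(-4)^n + B·(7)^n.
From f(0) = 8: A + B = 8.
From f(1) = -2: -4A + 7B = -2.
Solving: A = \frac{58}{11}, B = \frac{30}{11}.
So f(n) = \frac{58 \left(-4\right)^{n}}{11} + \frac{30 \cdot 7^{n}}{11}.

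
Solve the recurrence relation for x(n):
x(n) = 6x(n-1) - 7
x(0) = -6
First-order linear non-homogeneous.
Homogeneous solution: x_h(n) = A·(6)^n.
Try constant particular solution x_p = K: K = 6K - 7 ⇒ K = \frac{7}{5}.
General: x(n) = A·(6)^n + \frac{7}{5}.
Apply x(0) = -6: A + \frac{7}{5} = -6 ⇒ A = - \frac{37}{5}.
So x(n) = \frac{7}{5} - \frac{37 \cdot 6^{n}}{5}.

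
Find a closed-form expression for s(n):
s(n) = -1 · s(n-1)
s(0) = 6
Pure geometric recurrence with ratio -1.
By induction s(n) = s(0) · (-1)^n = 6 \left(-1\right)^{n}.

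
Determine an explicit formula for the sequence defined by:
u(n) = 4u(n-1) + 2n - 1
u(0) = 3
First-order linear with linear forcing.
Homogeneous solution: u_h(n) = A·(4)^n.
Try particular u_p(n) = pn + q. Substituting:
  pn + q = 4(p(n-1) + q) + 2n - 1.
Matching the n-coefficient: p = 4p + 2 ⇒ p = - \frac{2}{3}.
Matching constants: q = -4p + 4q - 1 ⇒ q = - \frac{5}{9}.
General: u(n) = A·(4)^n - \frac{2 n}{3} - \frac{5}{9}.
Apply u(0) = 3: A - \frac{5}{9} = 3 ⇒ A = \frac{32}{9}.
So u(n) = \frac{32 \cdot 4^{n}}{9} - \frac{2 n}{3} - \frac{5}{9}.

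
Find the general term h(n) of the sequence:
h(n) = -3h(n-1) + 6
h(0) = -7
First-order linear non-homogeneous.
Homogeneous solution: h_h(n) = A·(-3)^n.
Try constant particular solution h_p = K: K = -3K + 6 ⇒ K = \frac{3}{2}.
General: h(n) = A·(-3)^n + \frac{3}{2}.
Apply h(0) = -7: A + \frac{3}{2} = -7 ⇒ A = - \frac{17}{2}.
So h(n) = \frac{3}{2} - \frac{17 \left(-3\right)^{n}}{2}.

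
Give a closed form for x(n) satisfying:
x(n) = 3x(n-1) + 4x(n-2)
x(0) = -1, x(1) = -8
Characteristic equation: x² - 3x - 4 = 0, which factors as (x - (-1))(x - (4)) = 0.
Roots r₁ = -1, r₂ = 4 (distinct).
General solution: x(n) = A·(-1)^n + B·(4)^n.
From x(0) = -1: A + B = -1.
From x(1) = -8: -A + 4B = -8.
Solving: A = \frac{4}{5}, B = - \frac{9}{5}.
So x(n) = \frac{4 \left(-1\right)^{n}}{5} - \frac{9 \cdot 4^{n}}{5}.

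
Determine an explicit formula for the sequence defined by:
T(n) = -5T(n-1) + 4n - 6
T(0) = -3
First-order linear with linear forcing.
Homogeneous solution: T_h(n) = A·(-5)^n.
Try particular T_p(n) = pn + q. Substituting:
  pn + q = -5(p(n-1) + q) + 4n - 6.
Matching the n-coefficient: p = -5p + 4 ⇒ p = \frac{2}{3}.
Matching constants: q = 5p - 5q - 6 ⇒ q = - \frac{4}{9}.
General: T(n) = A·(-5)^n + \frac{2 n}{3} - \frac{4}{9}.
Apply T(0) = -3: A - \frac{4}{9} = -3 ⇒ A = - \frac{23}{9}.
So T(n) = - \frac{23 \left(-5\right)^{n}}{9} + \frac{2 n}{3} - \frac{4}{9}.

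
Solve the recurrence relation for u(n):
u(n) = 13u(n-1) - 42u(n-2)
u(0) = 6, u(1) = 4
Characteristic equation: x² - 13x + 42 = 0, which factors as (x - (6))(x - (7)) = 0.
Roots r₁ = 6, r₂ = 7 (distinct).
General solution: u(n) = A·(6)^n + B·(7)^n.
From u(0) = 6: A + B = 6.
From u(1) = 4: 6A + 7B = 4.
Solving: A = 38, B = -32.
So u(n) = 38 \cdot 6^{n} - 32 \cdot 7^{n}.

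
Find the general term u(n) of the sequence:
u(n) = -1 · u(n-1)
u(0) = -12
Pure geometric recurrence with ratio -1.
By induction u(n) = u(0) · (-1)^n = - 12 \left(-1\right)^{n}.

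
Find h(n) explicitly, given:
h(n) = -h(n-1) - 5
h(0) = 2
First-order linear non-homogeneous.
Homogeneous solution: h_h(n) = A·(-1)^n.
Try constant particular solution h_p = K: K = -K - 5 ⇒ K = - \frac{5}{2}.
General: h(n) = A·(-1)^n - \frac{5}{2}.
Apply h(0) = 2: A - \frac{5}{2} = 2 ⇒ A = \frac{9}{2}.
So h(n) = \frac{9 \left(-1\right)^{n}}{2} - \frac{5}{2}.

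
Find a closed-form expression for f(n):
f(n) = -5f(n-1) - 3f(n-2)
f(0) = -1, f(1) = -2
Characteristic equation: x² + 5x + 3 = 0.
Discriminant Δ = (-5)² + 4·(-3) = 13.
Roots r₁,₂ = (-5 ± √13)/2, so r₁ = - \frac{5}{2} + \frac{\sqrt{13}}{2}, r₂ = - \frac{5}{2} - \frac{\sqrt{13}}{2}.
General solution: f(n) = A·r₁^n + B·r₂^n.
From the initial conditions, A + B = -1 and r₁A + r₂B = -2.
Since r₁ - r₂ = √13: A = (-2 - (-1)r₂)/√13 = - \frac{9 \sqrt{13}}{26} - \frac{1}{2}, and B = -1 - A = - \frac{1}{2} + \frac{9 \sqrt{13}}{26}.
So f(n) = \left(- \frac{9 \sqrt{13}}{26} - \frac{1}{2}\right)\left(- \frac{5}{2} + \frac{\sqrt{13}}{2}\right)^n + \left(- \frac{1}{2} + \frac{9 \sqrt{13}}{26}\right)\left(- \frac{5}{2} - \frac{\sqrt{13}}{2}\right)^n.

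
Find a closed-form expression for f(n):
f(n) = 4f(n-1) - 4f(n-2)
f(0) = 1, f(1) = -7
Characteristic equation: x² - 4x + 4 = 0, which is (x - (2))².
Repeated root r = 2.
General solution: f(n) = (A + Bn)·(2)^n.
From f(0) = 1: A = 1.
From f(1) = -7: (A + B)·(2) = -7 ⇒ B = - \frac{9}{2}.
So f(n) = \left(1 - \frac{9 n}{2}\right) \cdot (2)^n.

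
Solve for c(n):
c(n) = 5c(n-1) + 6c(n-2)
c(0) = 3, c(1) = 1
Characteristic equation: x² - 5x - 6 = 0, which factors as (x - (-1))(x - (6)) = 0.
Roots r₁ = -1, r₂ = 6 (distinct).
General solution: c(n) = A·(-1)^n + B·(6)^n.
From c(0) = 3: A + B = 3.
From c(1) = 1: -A + 6B = 1.
Solving: A = \frac{17}{7}, B = \frac{4}{7}.
So c(n) = \frac{17 \left(-1\right)^{n}}{7} + \frac{4 \cdot 6^{n}}{7}.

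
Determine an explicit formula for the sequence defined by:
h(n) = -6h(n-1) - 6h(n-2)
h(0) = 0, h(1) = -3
Characteristic equation: x² + 6x + 6 = 0.
Discriminant Δ = (-6)² + 4·(-6) = 12.
Roots r₁,₂ = (-6 ± √12)/2, so r₁ = -3 + \sqrt{3}, r₂ = -3 - \sqrt{3}.
General solution: h(n) = A·r₁^n + B·r₂^n.
From the initial conditions, A + B = 0 and r₁A + r₂B = -3.
Since r₁ - r₂ = √12: A = (-3 - (0)r₂)/√12 = - \frac{\sqrt{3}}{2}, and B = 0 - A = \frac{\sqrt{3}}{2}.
So h(n) = \left(- \frac{\sqrt{3}}{2}\right)\left(-3 + \sqrt{3}\right)^n + \left(\frac{\sqrt{3}}{2}\right)\left(-3 - \sqrt{3}\right)^n.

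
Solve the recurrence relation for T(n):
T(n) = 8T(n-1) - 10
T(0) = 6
First-order linear non-homogeneous.
Homogeneous solution: T_h(n) = A·(8)^n.
Try constant particular solution T_p = K: K = 8K - 10 ⇒ K = \frac{10}{7}.
General: T(n) = A·(8)^n + \frac{10}{7}.
Apply T(0) = 6: A + \frac{10}{7} = 6 ⇒ A = \frac{32}{7}.
So T(n) = \frac{32 \cdot 8^{n}}{7} + \frac{10}{7}.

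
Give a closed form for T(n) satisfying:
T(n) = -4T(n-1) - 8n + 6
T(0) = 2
First-order linear with linear forcing.
Homogeneous solution: T_h(n) = A·(-4)^n.
Try particular T_p(n) = pn + q. Substituting:
  pn + q = -4(p(n-1) + q) - 8n + 6.
Matching the n-coefficient: p = -4p - 8 ⇒ p = - \frac{8}{5}.
Matching constants: q = 4p - 4q + 6 ⇒ q = - \frac{2}{25}.
General: T(n) = A·(-4)^n - \frac{8 n}{5} - \frac{2}{25}.
Apply T(0) = 2: A - \frac{2}{25} = 2 ⇒ A = \frac{52}{25}.
So T(n) = \frac{52 \left(-4\right)^{n}}{25} - \frac{8 n}{5} - \frac{2}{25}.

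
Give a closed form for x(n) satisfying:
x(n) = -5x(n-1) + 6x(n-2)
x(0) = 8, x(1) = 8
Characteristic equation: x² + 5x - 6 = 0, which factors as (x - (1))(x - (-6)) = 0.
Roots r₁ = 1, r₂ = -6 (distinct).
General solution: x(n) = A·(1)^n + B·(-6)^n.
From x(0) = 8: A + B = 8.
From x(1) = 8: A - 6B = 8.
Solving: A = 8, B = 0.
So x(n) = 8.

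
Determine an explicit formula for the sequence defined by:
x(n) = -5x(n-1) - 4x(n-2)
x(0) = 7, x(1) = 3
Characteristic equation: x² + 5x + 4 = 0, which factors as (x - (-1))(x - (-4)) = 0.
Roots r₁ = -1, r₂ = -4 (distinct).
General solution: x(n) = A·(-1)^n + B·(-4)^n.
From x(0) = 7: A + B = 7.
From x(1) = 3: -A - 4B = 3.
Solving: A = \frac{31}{3}, B = - \frac{10}{3}.
So x(n) = \frac{31 \left(-1\right)^{n}}{3} - \frac{10 \left(-4\right)^{n}}{3}.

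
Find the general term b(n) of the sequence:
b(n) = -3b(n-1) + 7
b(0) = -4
First-order linear non-homogeneous.
Homogeneous solution: b_h(n) = A·(-3)^n.
Try constant particular solution b_p = K: K = -3K + 7 ⇒ K = \frac{7}{4}.
General: b(n) = A·(-3)^n + \frac{7}{4}.
Apply b(0) = -4: A + \frac{7}{4} = -4 ⇒ A = - \frac{23}{4}.
So b(n) = \frac{7}{4} - \frac{23 \left(-3\right)^{n}}{4}.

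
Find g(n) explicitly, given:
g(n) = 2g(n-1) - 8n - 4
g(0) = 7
First-order linear with linear forcing.
Homogeneous solution: g_h(n) = A·(2)^n.
Try particular g_p(n) = pn + q. Substituting:
  pn + q = 2(p(n-1) + q) - 8n - 4.
Matching the n-coefficient: p = 2p - 8 ⇒ p = 8.
Matching constants: q = -2p + 2q - 4 ⇒ q = 20.
General: g(n) = A·(2)^n + 8 n + 20.
Apply g(0) = 7: A + 20 = 7 ⇒ A = -13.
So g(n) = - 13 \cdot 2^{n} + 8 n + 20.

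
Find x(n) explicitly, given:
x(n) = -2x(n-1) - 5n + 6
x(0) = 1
First-order linear with linear forcing.
Homogeneous solution: x_h(n) = A·(-2)^n.
Try particular x_p(n) = pn + q. Substituting:
  pn + q = -2(p(n-1) + q) - 5n + 6.
Matching the n-coefficient: p = -2p - 5 ⇒ p = - \frac{5}{3}.
Matching constants: q = 2p - 2q + 6 ⇒ q = \frac{8}{9}.
General: x(n) = A·(-2)^n - \frac{5 n}{3} + \frac{8}{9}.
Apply x(0) = 1: A + \frac{8}{9} = 1 ⇒ A = \frac{1}{9}.
So x(n) = \frac{\left(-2\right)^{n}}{9} - \frac{5 n}{3} + \frac{8}{9}.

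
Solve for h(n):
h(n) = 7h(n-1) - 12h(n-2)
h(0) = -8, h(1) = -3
Characteristic equation: x² - 7x + 12 = 0, which factors as (x - (4))(x - (3)) = 0.
Roots r₁ = 4, r₂ = 3 (distinct).
General solution: h(n) = A·(4)^n + B·(3)^n.
From h(0) = -8: A + B = -8.
From h(1) = -3: 4A + 3B = -3.
Solving: A = 21, B = -29.
So h(n) = - 29 \cdot 3^{n} + 21 \cdot 4^{n}.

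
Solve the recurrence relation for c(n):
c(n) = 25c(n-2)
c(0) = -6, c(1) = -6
Characteristic equation: x² - 25 = 0, which factors as (x - (-5))(x - (5)) = 0.
Roots r₁ = -5, r₂ = 5 (distinct).
General solution: c(n) = A·(-5)^n + B·(5)^n.
From c(0) = -6: A + B = -6.
From c(1) = -6: -5A + 5B = -6.
Solving: A = - \frac{12}{5}, B = - \frac{18}{5}.
So c(n) = - \frac{12 \left(-5\right)^{n}}{5} - \frac{18 \cdot 5^{n}}{5}.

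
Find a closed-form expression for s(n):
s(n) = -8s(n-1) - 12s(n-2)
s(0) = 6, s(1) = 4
Characteristic equation: x² + 8x + 12 = 0, which factors as (x - (-2))(x - (-6)) = 0.
Roots r₁ = -2, r₂ = -6 (distinct).
General solution: s(n) = A·(-2)^n + B·(-6)^n.
From s(0) = 6: A + B = 6.
From s(1) = 4: -2A - 6B = 4.
Solving: A = 10, B = -4.
So s(n) = 10 \left(-2\right)^{n} - 4 \left(-6\right)^{n}.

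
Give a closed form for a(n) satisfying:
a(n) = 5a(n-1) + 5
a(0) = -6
First-order linear non-homogeneous.
Homogeneous solution: a_h(n) = A·(5)^n.
Try constant particular solution a_p = K: K = 5K + 5 ⇒ K = - \frac{5}{4}.
General: a(n) = A·(5)^n - \frac{5}{4}.
Apply a(0) = -6: A - \frac{5}{4} = -6 ⇒ A = - \frac{19}{4}.
So a(n) = - \frac{19 \cdot 5^{n}}{4} - \frac{5}{4}.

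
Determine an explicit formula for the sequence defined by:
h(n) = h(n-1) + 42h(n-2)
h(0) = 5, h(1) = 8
Characteristic equation: x² - x - 42 = 0, which factors as (x - (-6))(x - (7)) = 0.
Roots r₁ = -6, r₂ = 7 (distinct).
General solution: h(n) = A·(-6)^n + B·(7)^n.
From h(0) = 5: A + B = 5.
From h(1) = 8: -6A + 7B = 8.
Solving: A = \frac{27}{13}, B = \frac{38}{13}.
So h(n) = \frac{27 \left(-6\right)^{n}}{13} + \frac{38 \cdot 7^{n}}{13}.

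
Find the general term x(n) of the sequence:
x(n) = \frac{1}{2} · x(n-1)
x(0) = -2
Pure geometric recurrence with ratio \frac{1}{2}.
By induction x(n) = x(0) · (\frac{1}{2})^n = - 2 \cdot 2^{- n}.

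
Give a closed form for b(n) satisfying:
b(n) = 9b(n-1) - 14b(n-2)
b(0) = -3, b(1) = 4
Characteristic equation: x² - 9x + 14 = 0, which factors as (x - (7))(x - (2)) = 0.
Roots r₁ = 7, r₂ = 2 (distinct).
General solution: b(n) = A·(7)^n + B·(2)^n.
From b(0) = -3: A + B = -3.
From b(1) = 4: 7A + 2B = 4.
Solving: A = 2, B = -5.
So b(n) = - 5 \cdot 2^{n} + 2 \cdot 7^{n}.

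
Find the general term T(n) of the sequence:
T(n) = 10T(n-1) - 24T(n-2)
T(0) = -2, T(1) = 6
Characteristic equation: x² - 10x + 24 = 0, which factors as (x - (6))(x - (4)) = 0.
Roots r₁ = 6, r₂ = 4 (distinct).
General solution: T(n) = A·(6)^n + B·(4)^n.
From T(0) = -2: A + B = -2.
From T(1) = 6: 6A + 4B = 6.
Solving: A = 7, B = -9.
So T(n) = - 9 \cdot 4^{n} + 7 \cdot 6^{n}.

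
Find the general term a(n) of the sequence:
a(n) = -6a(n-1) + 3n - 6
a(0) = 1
First-order linear with linear forcing.
Homogeneous solution: a_h(n) = A·(-6)^n.
Try particular a_p(n) = pn + q. Substituting:
  pn + q = -6(p(n-1) + q) + 3n - 6.
Matching the n-coefficient: p = -6p + 3 ⇒ p = \frac{3}{7}.
Matching constants: q = 6p - 6q - 6 ⇒ q = - \frac{24}{49}.
General: a(n) = A·(-6)^n + \frac{3 n}{7} - \frac{24}{49}.
Apply a(0) = 1: A - \frac{24}{49} = 1 ⇒ A = \frac{73}{49}.
So a(n) = \frac{73 \left(-6\right)^{n}}{49} + \frac{3 n}{7} - \frac{24}{49}.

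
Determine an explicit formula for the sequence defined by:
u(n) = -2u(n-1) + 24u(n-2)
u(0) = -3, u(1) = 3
Characteristic equation: x² + 2x - 24 = 0, which factors as (x - (-6))(x - (4)) = 0.
Roots r₁ = -6, r₂ = 4 (distinct).
General solution: u(n) = A·(-6)^n + B·(4)^n.
From u(0) = -3: A + B = -3.
From u(1) = 3: -6A + 4B = 3.
Solving: A = - \frac{3}{2}, B = - \frac{3}{2}.
So u(n) = - \frac{3 \left(-6\right)^{n}}{2} - \frac{3 \cdot 4^{n}}{2}.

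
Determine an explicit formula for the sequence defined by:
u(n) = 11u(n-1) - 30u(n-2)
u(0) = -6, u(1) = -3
Characteristic equation: x² - 11x + 30 = 0, which factors as (x - (6))(x - (5)) = 0.
Roots r₁ = 6, r₂ = 5 (distinct).
General solution: u(n) = A·(6)^n + B·(5)^n.
From u(0) = -6: A + B = -6.
From u(1) = -3: 6A + 5B = -3.
Solving: A = 27, B = -33.
So u(n) = - 33 \cdot 5^{n} + 27 \cdot 6^{n}.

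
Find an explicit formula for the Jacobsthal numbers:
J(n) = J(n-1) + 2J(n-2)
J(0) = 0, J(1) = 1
This is the Jacobsthal sequence.
Characteristic equation: x² - x - 2 = 0; roots r₁ = 2, r₂ = -1.
General: J(n) = A·r₁^n + B·r₂^n. Solving with J(0)=0, J(1)=1 gives A = \frac{1}{3}, B = - \frac{1}{3}.
So J(n) = - \frac{\left(-1\right)^{n}}{3} + \frac{2^{n}}{3}.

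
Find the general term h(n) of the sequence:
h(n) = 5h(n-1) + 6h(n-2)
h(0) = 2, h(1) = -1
Characteristic equation: x² - 5x - 6 = 0, which factors as (x - (6))(x - (-1)) = 0.
Roots r₁ = 6, r₂ = -1 (distinct).
General solution: h(n) = A·(6)^n + B·(-1)^n.
From h(0) = 2: A + B = 2.
From h(1) = -1: 6A - B = -1.
Solving: A = \frac{1}{7}, B = \frac{13}{7}.
So h(n) = \frac{13 \left(-1\right)^{n}}{7} + \frac{6^{n}}{7}.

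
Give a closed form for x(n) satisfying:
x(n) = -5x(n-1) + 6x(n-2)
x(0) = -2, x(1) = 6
Characteristic equation: x² + 5x - 6 = 0, which factors as (x - (1))(x - (-6)) = 0.
Roots r₁ = 1, r₂ = -6 (distinct).
General solution: x(n) = A·(1)^n + B·(-6)^n.
From x(0) = -2: A + B = -2.
From x(1) = 6: A - 6B = 6.
Solving: A = - \frac{6}{7}, B = - \frac{8}{7}.
So x(n) = - \frac{8 \left(-6\right)^{n}}{7} - \frac{6}{7}.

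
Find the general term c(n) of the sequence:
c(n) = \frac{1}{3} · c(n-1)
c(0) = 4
Pure geometric recurrence with ratio \frac{1}{3}.
By induction c(n) = c(0) · (\frac{1}{3})^n = 4 \cdot 3^{- n}.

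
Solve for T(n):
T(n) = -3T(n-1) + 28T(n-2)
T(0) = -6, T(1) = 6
Characteristic equation: x² + 3x - 28 = 0, which factors as (x - (4))(x - (-7)) = 0.
Roots r₁ = 4, r₂ = -7 (distinct).
General solution: T(n) = A·(4)^n + B·(-7)^n.
From T(0) = -6: A + B = -6.
From T(1) = 6: 4A - 7B = 6.
Solving: A = - \frac{36}{11}, B = - \frac{30}{11}.
So T(n) = - \frac{30 \left(-7\right)^{n}}{11} - \frac{36 \cdot 4^{n}}{11}.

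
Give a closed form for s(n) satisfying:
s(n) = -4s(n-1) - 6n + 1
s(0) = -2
First-order linear with linear forcing.
Homogeneous solution: s_h(n) = A·(-4)^n.
Try particular s_p(n) = pn + q. Substituting:
  pn + q = -4(p(n-1) + q) - 6n + 1.
Matching the n-coefficient: p = -4p - 6 ⇒ p = - \frac{6}{5}.
Matching constants: q = 4p - 4q + 1 ⇒ q = - \frac{19}{25}.
General: s(n) = A·(-4)^n - \frac{6 n}{5} - \frac{19}{25}.
Apply s(0) = -2: A - \frac{19}{25} = -2 ⇒ A = - \frac{31}{25}.
So s(n) = - \frac{31 \left(-4\right)^{n}}{25} - \frac{6 n}{5} - \frac{19}{25}.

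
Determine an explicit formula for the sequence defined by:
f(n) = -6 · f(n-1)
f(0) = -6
Pure geometric recurrence with ratio -6.
By induction f(n) = f(0) · (-6)^n = - 6 \left(-6\right)^{n}.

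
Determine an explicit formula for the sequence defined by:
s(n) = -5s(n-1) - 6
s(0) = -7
First-order linear non-homogeneous.
Homogeneous solution: s_h(n) = A·(-5)^n.
Try constant particular solution s_p = K: K = -5K - 6 ⇒ K = -1.
General: s(n) = A·(-5)^n - 1.
Apply s(0) = -7: A - 1 = -7 ⇒ A = -6.
So s(n) = - 6 \left(-5\right)^{n} - 1.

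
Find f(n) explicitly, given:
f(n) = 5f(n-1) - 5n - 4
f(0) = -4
First-order linear with linear forcing.
Homogeneous solution: f_h(n) = A·(5)^n.
Try particular f_p(n) = pn + q. Substituting:
  pn + q = 5(p(n-1) + q) - 5n - 4.
Matching the n-coefficient: p = 5p - 5 ⇒ p = \frac{5}{4}.
Matching constants: q = -5p + 5q - 4 ⇒ q = \frac{41}{16}.
General: f(n) = A·(5)^n + \frac{5 n}{4} + \frac{41}{16}.
Apply f(0) = -4: A + \frac{41}{16} = -4 ⇒ A = - \frac{105}{16}.
So f(n) = - \frac{105 \cdot 5^{n}}{16} + \frac{5 n}{4} + \frac{41}{16}.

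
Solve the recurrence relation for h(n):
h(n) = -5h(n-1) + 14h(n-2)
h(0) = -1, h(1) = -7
Characteristic equation: x² + 5x - 14 = 0, which factors as (x - (-7))(x - (2)) = 0.
Roots r₁ = -7, r₂ = 2 (distinct).
General solution: h(n) = A·(-7)^n + B·(2)^n.
From h(0) = -1: A + B = -1.
From h(1) = -7: -7A + 2B = -7.
Solving: A = \frac{5}{9}, B = - \frac{14}{9}.
So h(n) = \frac{5 \left(-7\right)^{n}}{9} - \frac{14 \cdot 2^{n}}{9}.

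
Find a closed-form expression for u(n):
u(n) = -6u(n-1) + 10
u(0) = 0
First-order linear non-homogeneous.
Homogeneous solution: u_h(n) = A·(-6)^n.
Try constant particular solution u_p = K: K = -6K + 10 ⇒ K = \frac{10}{7}.
General: u(n) = A·(-6)^n + \frac{10}{7}.
Apply u(0) = 0: A + \frac{10}{7} = 0 ⇒ A = - \frac{10}{7}.
So u(n) = \frac{10}{7} - \frac{10 \left(-6\right)^{n}}{7}.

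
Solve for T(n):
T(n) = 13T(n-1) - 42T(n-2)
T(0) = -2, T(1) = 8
Characteristic equation: x² - 13x + 42 = 0, which factors as (x - (7))(x - (6)) = 0.
Roots r₁ = 7, r₂ = 6 (distinct).
General solution: T(n) = A·(7)^n + B·(6)^n.
From T(0) = -2: A + B = -2.
From T(1) = 8: 7A + 6B = 8.
Solving: A = 20, B = -22.
So T(n) = - 22 \cdot 6^{n} + 20 \cdot 7^{n}.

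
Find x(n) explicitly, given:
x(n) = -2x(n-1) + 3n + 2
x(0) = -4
First-order linear with linear forcing.
Homogeneous solution: x_h(n) = A·(-2)^n.
Try particular x_p(n) = pn + q. Substituting:
  pn + q = -2(p(n-1) + q) + 3n + 2.
Matching the n-coefficient: p = -2p + 3 ⇒ p = 1.
Matching constants: q = 2p - 2q + 2 ⇒ q = \frac{4}{3}.
General: x(n) = A·(-2)^n + n + \frac{4}{3}.
Apply x(0) = -4: A + \frac{4}{3} = -4 ⇒ A = - \frac{16}{3}.
So x(n) = - \frac{16 \left(-2\right)^{n}}{3} + n + \frac{4}{3}.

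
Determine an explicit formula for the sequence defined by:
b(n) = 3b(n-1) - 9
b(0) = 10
First-order linear non-homogeneous.
Homogeneous solution: b_h(n) = A·(3)^n.
Try constant particular solution b_p = K: K = 3K - 9 ⇒ K = \frac{9}{2}.
General: b(n) = A·(3)^n + \frac{9}{2}.
Apply b(0) = 10: A + \frac{9}{2} = 10 ⇒ A = \frac{11}{2}.
So b(n) = \frac{11 \cdot 3^{n}}{2} + \frac{9}{2}.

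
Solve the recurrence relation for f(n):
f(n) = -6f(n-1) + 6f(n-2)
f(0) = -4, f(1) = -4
Characteristic equation: x² + 6x - 6 = 0.
Discriminant Δ = (-6)² + 4·(6) = 60.
Roots r₁,₂ = (-6 ± √60)/2, so r₁ = -3 + \sqrt{15}, r₂ = - \sqrt{15} - 3.
General solution: f(n) = A·r₁^n + B·r₂^n.
From the initial conditions, A + B = -4 and r₁A + r₂B = -4.
Since r₁ - r₂ = √60: A = (-4 - (-4)r₂)/√60 = - \frac{8 \sqrt{15}}{15} - 2, and B = -4 - A = -2 + \frac{8 \sqrt{15}}{15}.
So f(n) = \left(- \frac{8 \sqrt{15}}{15} - 2\right)\left(-3 + \sqrt{15}\right)^n + \left(-2 + \frac{8 \sqrt{15}}{15}\right)\left(- \sqrt{15} - 3\right)^n.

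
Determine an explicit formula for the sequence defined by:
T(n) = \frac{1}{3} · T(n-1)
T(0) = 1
Pure geometric recurrence with ratio \frac{1}{3}.
By induction T(n) = T(0) · (\frac{1}{3})^n = \left(\frac{1}{3}\right)^{n}.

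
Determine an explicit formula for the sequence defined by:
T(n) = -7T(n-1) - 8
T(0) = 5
First-order linear non-homogeneous.
Homogeneous solution: T_h(n) = A·(-7)^n.
Try constant particular solution T_p = K: K = -7K - 8 ⇒ K = -1.
General: T(n) = A·(-7)^n - 1.
Apply T(0) = 5: A - 1 = 5 ⇒ A = 6.
So T(n) = 6 \left(-7\right)^{n} - 1.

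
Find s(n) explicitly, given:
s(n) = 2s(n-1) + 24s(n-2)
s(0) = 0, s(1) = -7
Characteristic equation: x² - 2x - 24 = 0, which factors as (x - (6))(x - (-4)) = 0.
Roots r₁ = 6, r₂ = -4 (distinct).
General solution: s(n) = A·(6)^n + B·(-4)^n.
From s(0) = 0: A + B = 0.
From s(1) = -7: 6A - 4B = -7.
Solving: A = - \frac{7}{10}, B = \frac{7}{10}.
So s(n) = \frac{7 \left(-4\right)^{n}}{10} - \frac{7 \cdot 6^{n}}{10}.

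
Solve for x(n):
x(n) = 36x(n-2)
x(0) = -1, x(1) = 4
Characteristic equation: x² - 36 = 0, which factors as (x - (6))(x - (-6)) = 0.
Roots r₁ = 6, r₂ = -6 (distinct).
General solution: x(n) = A·(6)^n + B·(-6)^n.
From x(0) = -1: A + B = -1.
From x(1) = 4: 6A - 6B = 4.
Solving: A = - \frac{1}{6}, B = - \frac{5}{6}.
So x(n) = - \frac{5 \left(-6\right)^{n}}{6} - \frac{6^{n}}{6}.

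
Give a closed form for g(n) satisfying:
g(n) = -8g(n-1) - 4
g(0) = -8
First-order linear non-homogeneous.
Homogeneous solution: g_h(n) = A·(-8)^n.
Try constant particular solution g_p = K: K = -8K - 4 ⇒ K = - \frac{4}{9}.
General: g(n) = A·(-8)^n - \frac{4}{9}.
Apply g(0) = -8: A - \frac{4}{9} = -8 ⇒ A = - \frac{68}{9}.
So g(n) = - \frac{68 \left(-8\right)^{n}}{9} - \frac{4}{9}.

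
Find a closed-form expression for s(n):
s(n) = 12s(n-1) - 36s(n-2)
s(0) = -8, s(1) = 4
Characteristic equation: x² - 12x + 36 = 0, which is (x - (6))².
Repeated root r = 6.
General solution: s(n) = (A + Bn)·(6)^n.
From s(0) = -8: A = -8.
From s(1) = 4: (A + B)·(6) = 4 ⇒ B = \frac{26}{3}.
So s(n) = \left(\frac{26 n}{3} - 8\right) \cdot (6)^n.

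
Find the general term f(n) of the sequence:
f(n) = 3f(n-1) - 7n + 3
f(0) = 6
First-order linear with linear forcing.
Homogeneous solution: f_h(n) = A·(3)^n.
Try particular f_p(n) = pn + q. Substituting:
  pn + q = 3(p(n-1) + q) - 7n + 3.
Matching the n-coefficient: p = 3p - 7 ⇒ p = \frac{7}{2}.
Matching constants: q = -3p + 3q + 3 ⇒ q = \frac{15}{4}.
General: f(n) = A·(3)^n + \frac{7 n}{2} + \frac{15}{4}.
Apply f(0) = 6: A + \frac{15}{4} = 6 ⇒ A = \frac{9}{4}.
So f(n) = \frac{9 \cdot 3^{n}}{4} + \frac{7 n}{2} + \frac{15}{4}.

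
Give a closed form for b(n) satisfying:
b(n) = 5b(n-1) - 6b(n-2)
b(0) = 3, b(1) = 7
Characteristic equation: x² - 5x + 6 = 0, which factors as (x - (2))(x - (3)) = 0.
Roots r₁ = 2, r₂ = 3 (distinct).
General solution: b(n) = A·(2)^n + B·(3)^n.
From b(0) = 3: A + B = 3.
From b(1) = 7: 2A + 3B = 7.
Solving: A = 2, B = 1.
So b(n) = 2 \cdot 2^{n} + 3^{n}.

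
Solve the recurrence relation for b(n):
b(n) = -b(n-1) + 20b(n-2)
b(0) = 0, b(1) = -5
Characteristic equation: x² + x - 20 = 0, which factors as (x - (-5))(x - (4)) = 0.
Roots r₁ = -5, r₂ = 4 (distinct).
General solution: b(n) = A·(-5)^n + B·(4)^n.
From b(0) = 0: A + B = 0.
From b(1) = -5: -5A + 4B = -5.
Solving: A = \frac{5}{9}, B = - \frac{5}{9}.
So b(n) = \frac{5 \left(-5\right)^{n}}{9} - \frac{5 \cdot 4^{n}}{9}.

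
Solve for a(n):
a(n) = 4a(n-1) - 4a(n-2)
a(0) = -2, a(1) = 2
Characteristic equation: x² - 4x + 4 = 0, which is (x - (2))².
Repeated root r = 2.
General solution: a(n) = (A + Bn)·(2)^n.
From a(0) = -2: A = -2.
From a(1) = 2: (A + B)·(2) = 2 ⇒ B = 3.
So a(n) = \left(3 n - 2\right) \cdot (2)^n.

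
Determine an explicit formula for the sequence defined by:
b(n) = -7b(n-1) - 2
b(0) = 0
First-order linear non-homogeneous.
Homogeneous solution: b_h(n) = A·(-7)^n.
Try constant particular solution b_p = K: K = -7K - 2 ⇒ K = - \frac{1}{4}.
General: b(n) = A·(-7)^n - \frac{1}{4}.
Apply b(0) = 0: A - \frac{1}{4} = 0 ⇒ A = \frac{1}{4}.
So b(n) = \frac{\left(-7\right)^{n}}{4} - \frac{1}{4}.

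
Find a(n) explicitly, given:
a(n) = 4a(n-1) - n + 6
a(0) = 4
First-order linear with linear forcing.
Homogeneous solution: a_h(n) = A·(4)^n.
Try particular a_p(n) = pn + q. Substituting:
  pn + q = 4(p(n-1) + q) - n + 6.
Matching the n-coefficient: p = 4p - 1 ⇒ p = \frac{1}{3}.
Matching constants: q = -4p + 4q + 6 ⇒ q = - \frac{14}{9}.
General: a(n) = A·(4)^n + \frac{n}{3} - \frac{14}{9}.
Apply a(0) = 4: A - \frac{14}{9} = 4 ⇒ A = \frac{50}{9}.
So a(n) = \frac{50 \cdot 4^{n}}{9} + \frac{n}{3} - \frac{14}{9}.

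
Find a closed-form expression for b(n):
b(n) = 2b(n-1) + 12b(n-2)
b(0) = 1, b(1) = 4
Characteristic equation: x² - 2x - 12 = 0.
Discriminant Δ = (2)² + 4·(12) = 52.
Roots r₁,₂ = (2 ± √52)/2, so r₁ = 1 + \sqrt{13}, r₂ = 1 - \sqrt{13}.
General solution: b(n) = A·r₁^n + B·r₂^n.
From the initial conditions, A + B = 1 and r₁A + r₂B = 4.
Since r₁ - r₂ = √52: A = (4 - (1)r₂)/√52 = \frac{3 \sqrt{13}}{26} + \frac{1}{2}, and B = 1 - A = \frac{1}{2} - \frac{3 \sqrt{13}}{26}.
So b(n) = \left(\frac{3 \sqrt{13}}{26} + \frac{1}{2}\right)\left(1 + \sqrt{13}\right)^n + \left(\frac{1}{2} - \frac{3 \sqrt{13}}{26}\right)\left(1 - \sqrt{13}\right)^n.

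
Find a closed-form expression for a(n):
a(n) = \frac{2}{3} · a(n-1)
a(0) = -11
Pure geometric recurrence with ratio \frac{2}{3}.
By induction a(n) = a(0) · (\frac{2}{3})^n = - 11 \left(\frac{2}{3}\right)^{n}.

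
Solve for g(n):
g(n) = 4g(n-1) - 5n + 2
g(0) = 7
First-order linear with linear forcing.
Homogeneous solution: g_h(n) = A·(4)^n.
Try particular g_p(n) = pn + q. Substituting:
  pn + q = 4(p(n-1) + q) - 5n + 2.
Matching the n-coefficient: p = 4p - 5 ⇒ p = \frac{5}{3}.
Matching constants: q = -4p + 4q + 2 ⇒ q = \frac{14}{9}.
General: g(n) = A·(4)^n + \frac{5 n}{3} + \frac{14}{9}.
Apply g(0) = 7: A + \frac{14}{9} = 7 ⇒ A = \frac{49}{9}.
So g(n) = \frac{49 \cdot 4^{n}}{9} + \frac{5 n}{3} + \frac{14}{9}.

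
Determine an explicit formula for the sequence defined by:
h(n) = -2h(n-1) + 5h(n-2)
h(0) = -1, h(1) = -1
Characteristic equation: x² + 2x - 5 = 0.
Discriminant Δ = (-2)² + 4·(5) = 24.
Roots r₁,₂ = (-2 ± √24)/2, so r₁ = -1 + \sqrt{6}, r₂ = - \sqrt{6} - 1.
General solution: h(n) = A·r₁^n + B·r₂^n.
From the initial conditions, A + B = -1 and r₁A + r₂B = -1.
Since r₁ - r₂ = √24: A = (-1 - (-1)r₂)/√24 = - \frac{1}{2} - \frac{\sqrt{6}}{6}, and B = -1 - A = - \frac{1}{2} + \frac{\sqrt{6}}{6}.
So h(n) = \left(- \frac{1}{2} - \frac{\sqrt{6}}{6}\right)\left(-1 + \sqrt{6}\right)^n + \left(- \frac{1}{2} + \frac{\sqrt{6}}{6}\right)\left(- \sqrt{6} - 1\right)^n.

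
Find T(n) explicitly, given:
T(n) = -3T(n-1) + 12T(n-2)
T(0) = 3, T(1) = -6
Characteristic equation: x² + 3x - 12 = 0.
Discriminant Δ = (-3)² + 4·(12) = 57.
Roots r₁,₂ = (-3 ± √57)/2, so r₁ = - \frac{3}{2} + \frac{\sqrt{57}}{2}, r₂ = - \frac{\sqrt{57}}{2} - \frac{3}{2}.
General solution: T(n) = A·r₁^n + B·r₂^n.
From the initial conditions, A + B = 3 and r₁A + r₂B = -6.
Since r₁ - r₂ = √57: A = (-6 - (3)r₂)/√57 = \frac{3}{2} - \frac{\sqrt{57}}{38}, and B = 3 - A = \frac{\sqrt{57}}{38} + \frac{3}{2}.
So T(n) = \left(\frac{3}{2} - \frac{\sqrt{57}}{38}\right)\left(- \frac{3}{2} + \frac{\sqrt{57}}{2}\right)^n + \left(\frac{\sqrt{57}}{38} + \frac{3}{2}\right)\left(- \frac{\sqrt{57}}{2} - \frac{3}{2}\right)^n.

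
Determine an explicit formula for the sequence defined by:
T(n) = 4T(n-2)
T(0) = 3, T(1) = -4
Characteristic equation: x² - 4 = 0, which factors as (x - (-2))(x - (2)) = 0.
Roots r₁ = -2, r₂ = 2 (distinct).
General solution: T(n) = A·(-2)^n + B·(2)^n.
From T(0) = 3: A + B = 3.
From T(1) = -4: -2A + 2B = -4.
Solving: A = \frac{5}{2}, B = \frac{1}{2}.
So T(n) = \frac{5 \left(-2\right)^{n}}{2} + \frac{2^{n}}{2}.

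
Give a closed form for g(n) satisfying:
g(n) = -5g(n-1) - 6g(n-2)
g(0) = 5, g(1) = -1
Characteristic equation: x² + 5x + 6 = 0, which factors as (x - (-2))(x - (-3)) = 0.
Roots r₁ = -2, r₂ = -3 (distinct).
General solution: g(n) = A·(-2)^n + B·(-3)^n.
From g(0) = 5: A + B = 5.
From g(1) = -1: -2A - 3B = -1.
Solving: A = 14, B = -9.
So g(n) = 14 \left(-2\right)^{n} - 9 \left(-3\right)^{n}.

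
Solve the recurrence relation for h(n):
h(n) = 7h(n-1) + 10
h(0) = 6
First-order linear non-homogeneous.
Homogeneous solution: h_h(n) = A·(7)^n.
Try constant particular solution h_p = K: K = 7K + 10 ⇒ K = - \frac{5}{3}.
General: h(n) = A·(7)^n - \frac{5}{3}.
Apply h(0) = 6: A - \frac{5}{3} = 6 ⇒ A = \frac{23}{3}.
So h(n) = \frac{23 \cdot 7^{n}}{3} - \frac{5}{3}.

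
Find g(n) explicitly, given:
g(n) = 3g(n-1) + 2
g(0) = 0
First-order linear non-homogeneous.
Homogeneous solution: g_h(n) = A·(3)^n.
Try constant particular solution g_p = K: K = 3K + 2 ⇒ K = -1.
General: g(n) = A·(3)^n - 1.
Apply g(0) = 0: A - 1 = 0 ⇒ A = 1.
So g(n) = 3^{n} - 1.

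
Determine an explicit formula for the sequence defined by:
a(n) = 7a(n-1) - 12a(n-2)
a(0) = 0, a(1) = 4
Characteristic equation: x² - 7x + 12 = 0, which factors as (x - (4))(x - (3)) = 0.
Roots r₁ = 4, r₂ = 3 (distinct).
General solution: a(n) = A·(4)^n + B·(3)^n.
From a(0) = 0: A + B = 0.
From a(1) = 4: 4A + 3B = 4.
Solving: A = 4, B = -4.
So a(n) = - 4 \cdot 3^{n} + 4 \cdot 4^{n}.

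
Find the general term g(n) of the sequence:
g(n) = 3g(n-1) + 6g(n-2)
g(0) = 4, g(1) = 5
Characteristic equation: x² - 3x - 6 = 0.
Discriminant Δ = (3)² + 4·(6) = 33.
Roots r₁,₂ = (3 ± √33)/2, so r₁ = \frac{3}{2} + \frac{\sqrt{33}}{2}, r₂ = \frac{3}{2} - \frac{\sqrt{33}}{2}.
General solution: g(n) = A·r₁^n + B·r₂^n.
From the initial conditions, A + B = 4 and r₁A + r₂B = 5.
Since r₁ - r₂ = √33: A = (5 - (4)r₂)/√33 = 2 - \frac{\sqrt{33}}{33}, and B = 4 - A = \frac{\sqrt{33}}{33} + 2.
So g(n) = \left(2 - \frac{\sqrt{33}}{33}\right)\left(\frac{3}{2} + \frac{\sqrt{33}}{2}\right)^n + \left(\frac{\sqrt{33}}{33} + 2\right)\left(\frac{3}{2} - \frac{\sqrt{33}}{2}\right)^n.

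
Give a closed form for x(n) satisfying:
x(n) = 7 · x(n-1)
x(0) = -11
Pure geometric recurrence with ratio 7.
By induction x(n) = x(0) · (7)^n = - 11 \cdot 7^{n}.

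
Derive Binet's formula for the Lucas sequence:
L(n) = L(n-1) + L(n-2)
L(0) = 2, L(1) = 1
This is the Lucas sequence.
Characteristic equation: x² - x - 1 = 0; roots r₁ = \frac{1}{2} + \frac{\sqrt{5}}{2}, r₂ = \frac{1}{2} - \frac{\sqrt{5}}{2}.
General: L(n) = A·r₁^n + B·r₂^n. Solving with L(0)=2, L(1)=1 gives A = 1, B = 1.
So L(n) = 2^{- n} \left(\left(1 - \sqrt{5}\right)^{n} + \left(1 + \sqrt{5}\right)^{n}\right).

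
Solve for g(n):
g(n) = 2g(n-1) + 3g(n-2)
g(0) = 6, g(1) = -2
Characteristic equation: x² - 2x - 3 = 0, which factors as (x - (-1))(x - (3)) = 0.
Roots r₁ = -1, r₂ = 3 (distinct).
General solution: g(n) = A·(-1)^n + B·(3)^n.
From g(0) = 6: A + B = 6.
From g(1) = -2: -A + 3B = -2.
Solving: A = 5, B = 1.
So g(n) = 5 \left(-1\right)^{n} + 3^{n}.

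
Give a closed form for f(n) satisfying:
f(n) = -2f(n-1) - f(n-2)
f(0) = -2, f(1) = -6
Characteristic equation: x² + 2x + 1 = 0, which is (x - (-1))².
Repeated root r = -1.
General solution: f(n) = (A + Bn)·(-1)^n.
From f(0) = -2: A = -2.
From f(1) = -6: (A + B)·(-1) = -6 ⇒ B = 8.
So f(n) = \left(8 n - 2\right) \cdot (-1)^n.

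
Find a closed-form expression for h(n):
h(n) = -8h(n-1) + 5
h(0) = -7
First-order linear non-homogeneous.
Homogeneous solution: h_h(n) = A·(-8)^n.
Try constant particular solution h_p = K: K = -8K + 5 ⇒ K = \frac{5}{9}.
General: h(n) = A·(-8)^n + \frac{5}{9}.
Apply h(0) = -7: A + \frac{5}{9} = -7 ⇒ A = - \frac{68}{9}.
So h(n) = \frac{5}{9} - \frac{68 \left(-8\right)^{n}}{9}.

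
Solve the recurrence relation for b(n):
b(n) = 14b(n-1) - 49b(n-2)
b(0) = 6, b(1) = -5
Characteristic equation: x² - 14x + 49 = 0, which is (x - (7))².
Repeated root r = 7.
General solution: b(n) = (A + Bn)·(7)^n.
From b(0) = 6: A = 6.
From b(1) = -5: (A + B)·(7) = -5 ⇒ B = - \frac{47}{7}.
So b(n) = \left(6 - \frac{47 n}{7}\right) \cdot (7)^n.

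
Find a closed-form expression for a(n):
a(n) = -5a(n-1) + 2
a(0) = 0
First-order linear non-homogeneous.
Homogeneous solution: a_h(n) = A·(-5)^n.
Try constant particular solution a_p = K: K = -5K + 2 ⇒ K = \frac{1}{3}.
General: a(n) = A·(-5)^n + \frac{1}{3}.
Apply a(0) = 0: A + \frac{1}{3} = 0 ⇒ A = - \frac{1}{3}.
So a(n) = \frac{1}{3} - \frac{\left(-5\right)^{n}}{3}.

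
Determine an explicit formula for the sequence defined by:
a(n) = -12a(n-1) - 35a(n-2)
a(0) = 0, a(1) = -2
Characteristic equation: x² + 12x + 35 = 0, which factors as (x - (-7))(x - (-5)) = 0.
Roots r₁ = -7, r₂ = -5 (distinct).
General solution: a(n) = A·(-7)^n + B·(-5)^n.
From a(0) = 0: A + B = 0.
From a(1) = -2: -7A - 5B = -2.
Solving: A = 1, B = -1.
So a(n) = - \left(-5\right)^{n} + \left(-7\right)^{n}.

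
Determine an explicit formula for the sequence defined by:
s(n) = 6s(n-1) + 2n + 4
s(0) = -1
First-order linear with linear forcing.
Homogeneous solution: s_h(n) = A·(6)^n.
Try particular s_p(n) = pn + q. Substituting:
  pn + q = 6(p(n-1) + q) + 2n + 4.
Matching the n-coefficient: p = 6p + 2 ⇒ p = - \frac{2}{5}.
Matching constants: q = -6p + 6q + 4 ⇒ q = - \frac{32}{25}.
General: s(n) = A·(6)^n - \frac{2 n}{5} - \frac{32}{25}.
Apply s(0) = -1: A - \frac{32}{25} = -1 ⇒ A = \frac{7}{25}.
So s(n) = \frac{7 \cdot 6^{n}}{25} - \frac{2 n}{5} - \frac{32}{25}.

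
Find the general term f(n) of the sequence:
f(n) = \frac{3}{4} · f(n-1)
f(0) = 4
Pure geometric recurrence with ratio \frac{3}{4}.
By induction f(n) = f(0) · (\frac{3}{4})^n = 4 \left(\frac{3}{4}\right)^{n}.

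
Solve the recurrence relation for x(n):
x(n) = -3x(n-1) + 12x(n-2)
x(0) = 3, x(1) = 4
Characteristic equation: x² + 3x - 12 = 0.
Discriminant Δ = (-3)² + 4·(12) = 57.
Roots r₁,₂ = (-3 ± √57)/2, so r₁ = - \frac{3}{2} + \frac{\sqrt{57}}{2}, r₂ = - \frac{\sqrt{57}}{2} - \frac{3}{2}.
General solution: x(n) = A·r₁^n + B·r₂^n.
From the initial conditions, A + B = 3 and r₁A + r₂B = 4.
Since r₁ - r₂ = √57: A = (4 - (3)r₂)/√57 = \frac{17 \sqrt{57}}{114} + \frac{3}{2}, and B = 3 - A = \frac{3}{2} - \frac{17 \sqrt{57}}{114}.
So x(n) = \left(\frac{17 \sqrt{57}}{114} + \frac{3}{2}\right)\left(- \frac{3}{2} + \frac{\sqrt{57}}{2}\right)^n + \left(\frac{3}{2} - \frac{17 \sqrt{57}}{114}\right)\left(- \frac{\sqrt{57}}{2} - \frac{3}{2}\right)^n.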